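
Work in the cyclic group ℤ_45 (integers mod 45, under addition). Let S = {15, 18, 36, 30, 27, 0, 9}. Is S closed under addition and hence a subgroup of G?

No

|S| = 7 does not divide |G| = 45, so by Lagrange S is not a subgroup.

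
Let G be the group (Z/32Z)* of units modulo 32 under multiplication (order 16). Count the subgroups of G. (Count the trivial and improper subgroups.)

11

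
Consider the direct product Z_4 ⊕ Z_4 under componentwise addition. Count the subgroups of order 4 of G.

7

|G| = 16 and 4 | 16, so subgroups of order 4 are possible by Lagrange.
The subgroups of order 4 are: {(0,0), (0,1), (0,2), (0,3)}; {(0,0), (0,2), (2,0), (2,2)}; {(0,0), (0,2), (2,1), (2,3)}; {(0,0), (1,0), (2,0), (3,0)}; … (7 in all).
So G has 7 subgroups of order 4.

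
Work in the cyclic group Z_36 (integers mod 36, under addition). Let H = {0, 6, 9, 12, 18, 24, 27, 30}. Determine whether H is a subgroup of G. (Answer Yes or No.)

No

|H| = 8 does not divide |G| = 36, so by Lagrange H is not a subgroup.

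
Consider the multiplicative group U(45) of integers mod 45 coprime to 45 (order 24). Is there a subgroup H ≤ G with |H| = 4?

4 | 24. A subgroup of order 4 is {1, 8, 17, 19}.

Yes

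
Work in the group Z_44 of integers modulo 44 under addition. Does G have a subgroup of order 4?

4 | 44. A subgroup of order 4 is {0, 11, 22, 33}.

Yes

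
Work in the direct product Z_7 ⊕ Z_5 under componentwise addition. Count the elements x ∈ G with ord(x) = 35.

24

An element (a,b) has order lcm(ord(a), ord(b)); count pairs with lcm equal to 35.
Enumerating gives 24 such elements.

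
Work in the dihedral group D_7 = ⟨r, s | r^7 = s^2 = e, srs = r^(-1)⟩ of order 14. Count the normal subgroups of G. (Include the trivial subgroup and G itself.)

3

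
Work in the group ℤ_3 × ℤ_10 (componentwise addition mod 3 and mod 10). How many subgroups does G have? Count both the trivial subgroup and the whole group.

8

|G| = 30, so by Lagrange every subgroup order divides 30. Divisors: 1, 2, 3, 5, 6, 10, 15, 30.
Subgroups by order — order 1: 1; order 2: 1; order 3: 1; order 5: 1; order 6: 1; order 10: 1; order 15: 1; order 30: 1.
Total: 1 + 1 + 1 + 1 + 1 + 1 + 1 + 1 = 8.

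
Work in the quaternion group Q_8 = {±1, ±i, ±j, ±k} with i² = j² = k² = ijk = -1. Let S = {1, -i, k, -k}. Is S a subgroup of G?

No

-i ∈ S but its inverse i ∉ S, so S is not a subgroup.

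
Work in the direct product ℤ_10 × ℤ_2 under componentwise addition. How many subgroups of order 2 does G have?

3

|G| = 20 and 2 | 20, so subgroups of order 2 are possible by Lagrange.
The subgroups of order 2 are: {(0,0), (0,1)}; {(0,0), (5,0)}; {(0,0), (5,1)}.
So G has 3 subgroups of order 2.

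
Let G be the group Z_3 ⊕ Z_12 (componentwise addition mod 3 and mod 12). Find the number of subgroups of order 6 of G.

4

|G| = 36 and 6 | 36, so subgroups of order 6 are possible by Lagrange.
The subgroups of order 6 are: {(0,0), (0,2), (0,4), (0,6), (0,8), (0,10)}; {(0,0), (0,6), (1,0), (1,6), (2,0), (2,6)}; {(0,0), (0,6), (1,4), (1,10), (2,2), (2,8)}; {(0,0), (0,6), (1,2), (1,8), (2,4), (2,10)}.
So G has 4 subgroups of order 6.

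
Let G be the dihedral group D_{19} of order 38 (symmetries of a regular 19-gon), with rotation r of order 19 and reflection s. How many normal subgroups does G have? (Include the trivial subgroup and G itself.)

G has 22 subgroups. Checking conjugation-invariance by order — order 1: 1/1 normal; order 2: 0/19 normal; order 19: 1/1 normal; order 38: 1/1 normal.
Total normal subgroups: 3.

3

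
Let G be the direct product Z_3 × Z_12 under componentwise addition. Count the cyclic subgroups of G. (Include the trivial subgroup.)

A cyclic subgroup of order d is generated by each of its φ(d) elements of order d, so the cyclic subgroups of order d number (#elements of order d)/φ(d).
Cyclic subgroups by order — order 1: 1; order 2: 1; order 3: 4; order 4: 1; order 6: 4; order 12: 4.
Total: 15.

15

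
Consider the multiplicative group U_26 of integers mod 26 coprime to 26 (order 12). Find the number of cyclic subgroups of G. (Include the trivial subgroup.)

6

A cyclic subgroup of order d is generated by each of its φ(d) elements of order d, so the cyclic subgroups of order d number (#elements of order d)/φ(d).
Cyclic subgroups by order — order 1: 1; order 2: 1; order 3: 1; order 4: 1; order 6: 1; order 12: 1.
Total: 6.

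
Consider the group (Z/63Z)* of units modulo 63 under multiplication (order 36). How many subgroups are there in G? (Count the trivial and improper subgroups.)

30

|G| = 36, so by Lagrange every subgroup order divides 36. Divisors: 1, 2, 3, 4, 6, 9, 12, 18, 36.
Subgroups by order — order 1: 1; order 2: 3; order 3: 4; order 4: 1; order 6: 12; order 9: 1; order 12: 4; order 18: 3; order 36: 1.
Total: 1 + 3 + 4 + 1 + 12 + 1 + 4 + 3 + 1 = 30.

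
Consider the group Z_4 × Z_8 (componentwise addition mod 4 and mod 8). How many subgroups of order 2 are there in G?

3

|G| = 32 and 2 | 32, so subgroups of order 2 are possible by Lagrange.
The subgroups of order 2 are: {(0,0), (0,4)}; {(0,0), (2,0)}; {(0,0), (2,4)}.
So G has 3 subgroups of order 2.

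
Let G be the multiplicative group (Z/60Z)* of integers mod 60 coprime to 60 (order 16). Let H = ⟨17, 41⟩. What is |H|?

|⟨17⟩| = 4 and |⟨41⟩| = 2, so |H| is a multiple of lcm(4, 2) = 4 and divides |G| = 16.
Closing under the operation: H = {1, 13, 17, 29, 37, 41, 49, 53}, so |H| = 8.

8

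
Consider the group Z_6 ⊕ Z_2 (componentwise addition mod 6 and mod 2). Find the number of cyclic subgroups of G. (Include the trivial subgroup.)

A cyclic subgroup of order d is generated by each of its φ(d) elements of order d, so the cyclic subgroups of order d number (#elements of order d)/φ(d).
Cyclic subgroups by order — order 1: 1; order 2: 3; order 3: 1; order 6: 3.
Total: 8.

8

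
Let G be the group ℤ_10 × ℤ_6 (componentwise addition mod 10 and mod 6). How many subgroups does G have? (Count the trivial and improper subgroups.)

|G| = 60, so by Lagrange every subgroup order divides 60. Divisors: 1, 2, 3, 4, 5, 6, 10, 12, 15, 20, 30, 60.
Subgroups by order — order 1: 1; order 2: 3; order 3: 1; order 4: 1; order 5: 1; order 6: 3; order 10: 3; order 12: 1; order 15: 1; order 20: 1; order 30: 3; order 60: 1.
Total: 1 + 3 + 1 + 1 + 1 + 3 + 3 + 1 + 1 + 1 + 3 + 1 = 20.

20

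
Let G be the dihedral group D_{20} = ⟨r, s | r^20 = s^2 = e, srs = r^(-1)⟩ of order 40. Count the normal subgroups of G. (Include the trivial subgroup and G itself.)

G has 48 subgroups. Checking conjugation-invariance by order — order 1: 1/1 normal; order 2: 1/21 normal; order 4: 1/11 normal; order 5: 1/1 normal; order 8: 0/5 normal; order 10: 1/5 normal; order 20: 3/3 normal; order 40: 1/1 normal.
Total normal subgroups: 9.

9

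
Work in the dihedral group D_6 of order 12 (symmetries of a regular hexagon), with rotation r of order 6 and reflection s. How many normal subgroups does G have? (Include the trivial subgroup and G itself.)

G has 16 subgroups. Checking conjugation-invariance by order — order 1: 1/1 normal; order 2: 1/7 normal; order 3: 1/1 normal; order 4: 0/3 normal; order 6: 3/3 normal; order 12: 1/1 normal.
Total normal subgroups: 7.

7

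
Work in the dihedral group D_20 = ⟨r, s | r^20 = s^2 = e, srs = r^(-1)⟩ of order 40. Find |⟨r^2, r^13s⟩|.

|⟨r^2⟩| = 10 and |⟨r^13s⟩| = 2, so |H| is a multiple of lcm(10, 2) = 10 and divides |G| = 40.
Closing under the operation: H = {e, r^2, r^4, r^6, r^8, r^10, r^12, r^14, r^16, r^18, rs, r^3s, r^5s, r^7s, r^9s, r^11s, r^13s, r^15s, r^17s, r^19s}, so |H| = 20.

20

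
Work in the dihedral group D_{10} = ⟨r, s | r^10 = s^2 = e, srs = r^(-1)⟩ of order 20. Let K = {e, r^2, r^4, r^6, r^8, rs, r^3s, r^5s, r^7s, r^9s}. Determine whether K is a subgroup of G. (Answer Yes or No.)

|K| = 10 divides |G| = 20, consistent with Lagrange.
K contains the identity, every element's inverse is in K, and K is closed under ·: it is a subgroup.

Yes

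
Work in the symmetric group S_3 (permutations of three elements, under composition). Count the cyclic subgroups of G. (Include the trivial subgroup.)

5

Each element a generates a cyclic subgroup ⟨a⟩; distinct elements may generate the same one (a cyclic group of order d has φ(d) generators).
Cyclic subgroups by order — order 1: 1; order 2: 3; order 3: 1.
Total: 5.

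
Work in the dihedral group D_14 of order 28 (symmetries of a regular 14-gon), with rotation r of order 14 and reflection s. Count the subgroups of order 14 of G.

|G| = 28 and 14 | 28, so subgroups of order 14 are possible by Lagrange.
The subgroups of order 14 are: {e, r, r^2, r^3, r^4, r^5, r^6, r^7, r^8, r^9, r^10, r^11, r^12, r^13}; {e, r^2, r^4, r^6, r^8, r^10, r^12, s, r^2s, r^4s, r^6s, r^8s, r^10s, r^12s}; {e, r^2, r^4, r^6, r^8, r^10, r^12, rs, r^3s, r^5s, r^7s, r^9s, r^11s, r^13s}.
So G has 3 subgroups of order 14.

3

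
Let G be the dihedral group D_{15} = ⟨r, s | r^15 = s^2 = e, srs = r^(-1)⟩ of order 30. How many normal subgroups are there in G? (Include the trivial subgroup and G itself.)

G has 28 subgroups. Checking conjugation-invariance by order — order 1: 1/1 normal; order 2: 0/15 normal; order 3: 1/1 normal; order 5: 1/1 normal; order 6: 0/5 normal; order 10: 0/3 normal; order 15: 1/1 normal; order 30: 1/1 normal.
Total normal subgroups: 5.

5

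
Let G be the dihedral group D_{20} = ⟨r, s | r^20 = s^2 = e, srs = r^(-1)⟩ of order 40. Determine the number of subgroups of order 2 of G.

|G| = 40 and 2 | 40, so subgroups of order 2 are possible by Lagrange.
The subgroups of order 2 are: {e, r^10}; {e, r^10s}; {e, r^11s}; {e, r^12s}; … (21 in all).
So G has 21 subgroups of order 2.

21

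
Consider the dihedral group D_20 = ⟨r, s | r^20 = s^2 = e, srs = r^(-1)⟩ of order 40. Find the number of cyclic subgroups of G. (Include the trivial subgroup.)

26

A cyclic subgroup of order d is generated by each of its φ(d) elements of order d, so the cyclic subgroups of order d number (#elements of order d)/φ(d).
Cyclic subgroups by order — order 1: 1; order 2: 21; order 4: 1; order 5: 1; order 10: 1; order 20: 1.
Total: 26.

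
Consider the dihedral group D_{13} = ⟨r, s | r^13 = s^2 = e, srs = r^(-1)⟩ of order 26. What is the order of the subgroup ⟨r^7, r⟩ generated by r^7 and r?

|⟨r^7⟩| = 13 and |⟨r⟩| = 13, so |H| is a multiple of lcm(13, 13) = 13 and divides |G| = 26.
Closing under the operation: H = {e, r, r^2, r^3, r^4, r^5, r^6, r^7, r^8, r^9, r^10, r^11, r^12}, so |H| = 13.

13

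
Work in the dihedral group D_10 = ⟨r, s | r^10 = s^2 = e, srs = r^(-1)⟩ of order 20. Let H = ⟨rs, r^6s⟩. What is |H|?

|⟨rs⟩| = 2 and |⟨r^6s⟩| = 2, so |H| is a multiple of lcm(2, 2) = 2 and divides |G| = 20.
Closing under the operation: H = {e, r^5, rs, r^6s}, so |H| = 4.

4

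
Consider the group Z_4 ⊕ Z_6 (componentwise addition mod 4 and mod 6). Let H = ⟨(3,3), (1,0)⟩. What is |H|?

8

|⟨(3,3)⟩| = 4 and |⟨(1,0)⟩| = 4, so |H| is a multiple of lcm(4, 4) = 4 and divides |G| = 24.
Closing under the operation: H = {(0,0), (0,3), (1,0), (1,3), (2,0), (2,3), (3,0), (3,3)}, so |H| = 8.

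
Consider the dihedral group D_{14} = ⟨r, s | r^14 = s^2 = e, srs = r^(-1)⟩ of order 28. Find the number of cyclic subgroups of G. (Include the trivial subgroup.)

18

A cyclic subgroup of order d is generated by each of its φ(d) elements of order d, so the cyclic subgroups of order d number (#elements of order d)/φ(d).
Cyclic subgroups by order — order 1: 1; order 2: 15; order 7: 1; order 14: 1.
Total: 18.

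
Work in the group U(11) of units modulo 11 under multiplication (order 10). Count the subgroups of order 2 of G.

1

|G| = 10 and 2 | 10, so subgroups of order 2 are possible by Lagrange.
The subgroups of order 2 are: {1, 10}.
So G has 1 subgroup of order 2.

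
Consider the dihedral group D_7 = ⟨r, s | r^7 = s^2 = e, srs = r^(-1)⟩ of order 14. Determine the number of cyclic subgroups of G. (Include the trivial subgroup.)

Each element a generates a cyclic subgroup ⟨a⟩; distinct elements may generate the same one (a cyclic group of order d has φ(d) generators).
Cyclic subgroups by order — order 1: 1; order 2: 7; order 7: 1.
Total: 9.

9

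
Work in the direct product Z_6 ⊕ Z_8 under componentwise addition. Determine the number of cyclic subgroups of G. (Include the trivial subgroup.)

Each element a generates a cyclic subgroup ⟨a⟩; distinct elements may generate the same one (a cyclic group of order d has φ(d) generators).
Cyclic subgroups by order — order 1: 1; order 2: 3; order 3: 1; order 4: 2; order 6: 3; order 8: 2; order 12: 2; order 24: 2.
Total: 16.

16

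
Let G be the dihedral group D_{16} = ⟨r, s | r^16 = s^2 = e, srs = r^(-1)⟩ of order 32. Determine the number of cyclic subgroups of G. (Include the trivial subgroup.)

21

A cyclic subgroup of order d is generated by each of its φ(d) elements of order d, so the cyclic subgroups of order d number (#elements of order d)/φ(d).
Cyclic subgroups by order — order 1: 1; order 2: 17; order 4: 1; order 8: 1; order 16: 1.
Total: 21.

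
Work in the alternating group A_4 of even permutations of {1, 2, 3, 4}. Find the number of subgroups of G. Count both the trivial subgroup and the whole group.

10

|G| = 12, so by Lagrange every subgroup order divides 12. Divisors: 1, 2, 3, 4, 6, 12.
Subgroups by order — order 1: 1; order 2: 3; order 3: 4; order 4: 1; order 6: 0; order 12: 1.
Total: 1 + 3 + 4 + 1 + 0 + 1 = 10.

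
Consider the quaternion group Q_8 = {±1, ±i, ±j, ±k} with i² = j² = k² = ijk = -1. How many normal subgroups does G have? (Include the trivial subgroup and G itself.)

G has 6 subgroups. Checking conjugation-invariance by order — order 1: 1/1 normal; order 2: 1/1 normal; order 4: 3/3 normal; order 8: 1/1 normal.
Total normal subgroups: 6.

6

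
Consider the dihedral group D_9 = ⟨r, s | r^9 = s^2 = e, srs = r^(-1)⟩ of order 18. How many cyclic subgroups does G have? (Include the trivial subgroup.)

A cyclic subgroup of order d is generated by each of its φ(d) elements of order d, so the cyclic subgroups of order d number (#elements of order d)/φ(d).
Cyclic subgroups by order — order 1: 1; order 2: 9; order 3: 1; order 9: 1.
Total: 12.

12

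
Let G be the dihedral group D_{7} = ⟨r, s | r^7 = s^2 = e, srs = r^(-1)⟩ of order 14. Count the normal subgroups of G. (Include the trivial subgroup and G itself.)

3

G has 10 subgroups. Checking conjugation-invariance by order — order 1: 1/1 normal; order 2: 0/7 normal; order 7: 1/1 normal; order 14: 1/1 normal.
Total normal subgroups: 3.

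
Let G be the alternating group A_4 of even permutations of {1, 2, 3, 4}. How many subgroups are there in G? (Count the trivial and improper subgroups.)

10

|G| = 12, so by Lagrange every subgroup order divides 12. Divisors: 1, 2, 3, 4, 6, 12.
Subgroups by order — order 1: 1; order 2: 3; order 3: 4; order 4: 1; order 6: 0; order 12: 1.
Total: 1 + 3 + 4 + 1 + 0 + 1 = 10.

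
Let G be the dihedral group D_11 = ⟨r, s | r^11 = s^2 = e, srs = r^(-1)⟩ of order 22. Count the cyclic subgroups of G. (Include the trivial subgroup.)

13

A cyclic subgroup of order d is generated by each of its φ(d) elements of order d, so the cyclic subgroups of order d number (#elements of order d)/φ(d).
Cyclic subgroups by order — order 1: 1; order 2: 11; order 11: 1.
Total: 13.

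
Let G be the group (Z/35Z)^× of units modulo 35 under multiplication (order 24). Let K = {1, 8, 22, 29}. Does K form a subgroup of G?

Yes

|K| = 4 divides |G| = 24, consistent with Lagrange.
K contains the identity, every element's inverse is in K, and K is closed under ·: it is a subgroup.
In fact K = ⟨8⟩.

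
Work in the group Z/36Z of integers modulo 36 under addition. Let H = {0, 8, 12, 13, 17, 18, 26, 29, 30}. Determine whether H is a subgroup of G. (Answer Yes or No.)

No

8 ∈ H but its inverse 28 ∉ H, so H is not a subgroup.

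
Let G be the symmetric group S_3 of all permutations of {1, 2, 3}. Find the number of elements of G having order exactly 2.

3

The elements of order 2 are: (2 3), (1 2), (1 3).
That's 3.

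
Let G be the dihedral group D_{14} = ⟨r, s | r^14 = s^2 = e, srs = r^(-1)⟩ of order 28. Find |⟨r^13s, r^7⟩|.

|⟨r^13s⟩| = 2 and |⟨r^7⟩| = 2, so |H| is a multiple of lcm(2, 2) = 2 and divides |G| = 28.
Closing under the operation: H = {e, r^7, r^6s, r^13s}, so |H| = 4.

4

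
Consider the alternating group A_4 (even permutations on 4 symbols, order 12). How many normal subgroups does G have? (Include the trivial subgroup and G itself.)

G has 10 subgroups. Checking conjugation-invariance by order — order 1: 1/1 normal; order 2: 0/3 normal; order 3: 0/4 normal; order 4: 1/1 normal; order 12: 1/1 normal.
Total normal subgroups: 3.

3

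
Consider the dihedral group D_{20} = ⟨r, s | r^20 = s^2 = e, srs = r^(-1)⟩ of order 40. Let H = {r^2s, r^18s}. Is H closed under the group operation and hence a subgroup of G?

The identity e ∉ H, so H is not a subgroup.

No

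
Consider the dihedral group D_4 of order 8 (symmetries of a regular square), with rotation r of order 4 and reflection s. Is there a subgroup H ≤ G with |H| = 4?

4 | 8. A subgroup of order 4 is {e, r, r^2, r^3}.

Yes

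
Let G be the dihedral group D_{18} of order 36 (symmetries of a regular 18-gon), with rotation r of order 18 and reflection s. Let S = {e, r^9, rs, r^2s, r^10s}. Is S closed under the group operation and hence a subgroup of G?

|S| = 5 does not divide |G| = 36, so by Lagrange S is not a subgroup.

No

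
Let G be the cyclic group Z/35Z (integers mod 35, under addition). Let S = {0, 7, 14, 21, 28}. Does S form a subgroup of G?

|S| = 5 divides |G| = 35, consistent with Lagrange.
S contains the identity, every element's inverse is in S, and S is closed under +: it is a subgroup.
In fact S = ⟨21⟩.

Yes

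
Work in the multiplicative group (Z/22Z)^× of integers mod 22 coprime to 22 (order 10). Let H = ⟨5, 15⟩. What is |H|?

5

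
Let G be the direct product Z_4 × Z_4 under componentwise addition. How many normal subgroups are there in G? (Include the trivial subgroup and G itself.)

15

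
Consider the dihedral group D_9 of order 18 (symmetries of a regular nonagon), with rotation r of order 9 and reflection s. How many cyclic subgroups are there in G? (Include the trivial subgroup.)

12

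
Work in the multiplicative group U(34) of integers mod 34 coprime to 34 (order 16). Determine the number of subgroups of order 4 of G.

1

|G| = 16 and 4 | 16, so subgroups of order 4 are possible by Lagrange.
The subgroups of order 4 are: {1, 13, 21, 33}.
So G has 1 subgroup of order 4.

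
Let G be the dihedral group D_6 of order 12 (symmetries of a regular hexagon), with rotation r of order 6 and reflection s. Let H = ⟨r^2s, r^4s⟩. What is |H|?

6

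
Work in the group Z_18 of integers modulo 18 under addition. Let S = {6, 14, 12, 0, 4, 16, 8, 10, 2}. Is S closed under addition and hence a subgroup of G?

Yes

|S| = 9 divides |G| = 18, consistent with Lagrange.
S contains the identity, every element's inverse is in S, and S is closed under +: it is a subgroup.
In fact S = ⟨2⟩.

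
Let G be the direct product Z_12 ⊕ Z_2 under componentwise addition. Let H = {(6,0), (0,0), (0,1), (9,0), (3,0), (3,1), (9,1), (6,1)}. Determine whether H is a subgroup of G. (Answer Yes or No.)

|H| = 8 divides |G| = 24, consistent with Lagrange.
H contains the identity, every element's inverse is in H, and H is closed under +: it is a subgroup.

Yes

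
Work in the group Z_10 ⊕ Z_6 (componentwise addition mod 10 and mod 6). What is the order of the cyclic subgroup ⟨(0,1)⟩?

6

The order of (0,1) in Z_10 × Z_6 is lcm(ord(0) in Z_10, ord(1) in Z_6).
ord(0) = 1 and ord(1) = 6, so |⟨(0,1)⟩| = lcm(1, 6) = 6.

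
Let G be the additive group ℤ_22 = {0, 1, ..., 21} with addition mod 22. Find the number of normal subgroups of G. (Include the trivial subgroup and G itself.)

G is abelian, so every subgroup is normal.
G has 4 subgroups in total, hence 4 normal subgroups.

4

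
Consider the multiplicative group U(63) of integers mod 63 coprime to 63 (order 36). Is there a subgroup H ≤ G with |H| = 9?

Yes

9 | 36. A subgroup of order 9 is {1, 4, 16, 22, 25, 37, 43, 46, 58}.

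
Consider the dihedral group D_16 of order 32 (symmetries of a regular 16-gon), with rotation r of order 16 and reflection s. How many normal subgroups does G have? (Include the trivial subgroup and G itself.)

8

G has 36 subgroups. Checking conjugation-invariance by order — order 1: 1/1 normal; order 2: 1/17 normal; order 4: 1/9 normal; order 8: 1/5 normal; order 16: 3/3 normal; order 32: 1/1 normal.
Total normal subgroups: 8.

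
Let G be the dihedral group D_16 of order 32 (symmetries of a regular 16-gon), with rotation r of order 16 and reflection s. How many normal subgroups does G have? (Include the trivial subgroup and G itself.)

G has 36 subgroups. Checking conjugation-invariance by order — order 1: 1/1 normal; order 2: 1/17 normal; order 4: 1/9 normal; order 8: 1/5 normal; order 16: 3/3 normal; order 32: 1/1 normal.
Total normal subgroups: 8.

8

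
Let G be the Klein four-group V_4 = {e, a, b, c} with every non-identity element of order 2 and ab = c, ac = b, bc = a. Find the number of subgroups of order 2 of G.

|G| = 4 and 2 | 4, so subgroups of order 2 are possible by Lagrange.
The subgroups of order 2 are: {e, a}; {e, b}; {e, c}.
So G has 3 subgroups of order 2.

3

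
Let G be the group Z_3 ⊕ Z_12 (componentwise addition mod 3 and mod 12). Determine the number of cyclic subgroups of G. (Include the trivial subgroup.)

15

Group the elements of G by the cyclic subgroup they generate; each cyclic subgroup of order d accounts for φ(d) elements.
Cyclic subgroups by order — order 1: 1; order 2: 1; order 3: 4; order 4: 1; order 6: 4; order 12: 4.
Total: 15.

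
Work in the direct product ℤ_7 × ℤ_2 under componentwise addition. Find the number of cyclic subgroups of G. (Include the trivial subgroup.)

Each element a generates a cyclic subgroup ⟨a⟩; distinct elements may generate the same one (a cyclic group of order d has φ(d) generators).
Cyclic subgroups by order — order 1: 1; order 2: 1; order 7: 1; order 14: 1.
Total: 4.

4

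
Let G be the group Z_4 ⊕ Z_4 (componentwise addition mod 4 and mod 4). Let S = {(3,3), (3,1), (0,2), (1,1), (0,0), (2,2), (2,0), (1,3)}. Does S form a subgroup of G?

Yes

|S| = 8 divides |G| = 16, consistent with Lagrange.
S contains the identity, every element's inverse is in S, and S is closed under +: it is a subgroup.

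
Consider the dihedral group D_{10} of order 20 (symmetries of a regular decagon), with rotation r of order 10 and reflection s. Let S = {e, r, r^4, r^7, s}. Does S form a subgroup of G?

No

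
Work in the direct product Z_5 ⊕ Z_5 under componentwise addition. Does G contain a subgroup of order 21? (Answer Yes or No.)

No

21 does not divide |G| = 25, so by Lagrange no subgroup of order 21 exists.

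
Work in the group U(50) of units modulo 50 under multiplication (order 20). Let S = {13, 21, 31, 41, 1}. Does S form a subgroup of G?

41 ∈ S but its inverse 11 ∉ S, so S is not a subgroup.

No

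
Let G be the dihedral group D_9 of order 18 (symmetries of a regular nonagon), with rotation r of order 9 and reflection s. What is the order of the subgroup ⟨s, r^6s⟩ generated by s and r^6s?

6

|⟨s⟩| = 2 and |⟨r^6s⟩| = 2, so |H| is a multiple of lcm(2, 2) = 2 and divides |G| = 18.
Closing under the operation: H = {e, r^3, r^6, s, r^3s, r^6s}, so |H| = 6.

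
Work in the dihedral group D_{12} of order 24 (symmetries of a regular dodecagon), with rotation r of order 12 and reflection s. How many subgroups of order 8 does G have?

3

|G| = 24 and 8 | 24, so subgroups of order 8 are possible by Lagrange.
The subgroups of order 8 are: {e, r^3, r^6, r^9, rs, r^4s, r^7s, r^10s}; {e, r^3, r^6, r^9, r^2s, r^5s, r^8s, r^11s}; {e, r^3, r^6, r^9, s, r^3s, r^6s, r^9s}.
So G has 3 subgroups of order 8.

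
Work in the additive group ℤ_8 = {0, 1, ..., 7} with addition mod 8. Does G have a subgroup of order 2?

2 | 8. A subgroup of order 2 is {0, 4}.

Yes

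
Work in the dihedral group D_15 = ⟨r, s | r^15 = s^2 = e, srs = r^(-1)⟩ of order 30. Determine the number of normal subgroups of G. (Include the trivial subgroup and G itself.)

5

G has 28 subgroups. Checking conjugation-invariance by order — order 1: 1/1 normal; order 2: 0/15 normal; order 3: 1/1 normal; order 5: 1/1 normal; order 6: 0/5 normal; order 10: 0/3 normal; order 15: 1/1 normal; order 30: 1/1 normal.
Total normal subgroups: 5.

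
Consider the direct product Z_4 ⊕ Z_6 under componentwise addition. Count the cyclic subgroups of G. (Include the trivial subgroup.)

A cyclic subgroup of order d is generated by each of its φ(d) elements of order d, so the cyclic subgroups of order d number (#elements of order d)/φ(d).
Cyclic subgroups by order — order 1: 1; order 2: 3; order 3: 1; order 4: 2; order 6: 3; order 12: 2.
Total: 12.

12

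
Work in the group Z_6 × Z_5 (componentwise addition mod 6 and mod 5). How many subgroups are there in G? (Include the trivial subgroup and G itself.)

8

|G| = 30, so by Lagrange every subgroup order divides 30. Divisors: 1, 2, 3, 5, 6, 10, 15, 30.
Subgroups by order — order 1: 1; order 2: 1; order 3: 1; order 5: 1; order 6: 1; order 10: 1; order 15: 1; order 30: 1.
Total: 1 + 1 + 1 + 1 + 1 + 1 + 1 + 1 = 8.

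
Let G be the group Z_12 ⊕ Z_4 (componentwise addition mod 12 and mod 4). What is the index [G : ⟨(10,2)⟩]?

8

|⟨(10,2)⟩| = 6 and |G| = 48.
By Lagrange, [G : H] = |G|/|H| = 48/6 = 8.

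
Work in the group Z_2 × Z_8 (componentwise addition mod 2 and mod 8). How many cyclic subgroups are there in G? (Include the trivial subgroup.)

8

A cyclic subgroup of order d is generated by each of its φ(d) elements of order d, so the cyclic subgroups of order d number (#elements of order d)/φ(d).
Cyclic subgroups by order — order 1: 1; order 2: 3; order 4: 2; order 8: 2.
Total: 8.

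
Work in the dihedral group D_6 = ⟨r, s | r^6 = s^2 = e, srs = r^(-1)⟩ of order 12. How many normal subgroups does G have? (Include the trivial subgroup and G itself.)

G has 16 subgroups. Checking conjugation-invariance by order — order 1: 1/1 normal; order 2: 1/7 normal; order 3: 1/1 normal; order 4: 0/3 normal; order 6: 3/3 normal; order 12: 1/1 normal.
Total normal subgroups: 7.

7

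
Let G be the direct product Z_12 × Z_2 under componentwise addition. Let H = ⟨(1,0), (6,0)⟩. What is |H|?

|⟨(1,0)⟩| = 12 and |⟨(6,0)⟩| = 2, so |H| is a multiple of lcm(12, 2) = 12 and divides |G| = 24.
Closing under the operation: H = {(0,0), (1,0), (2,0), (3,0), (4,0), (5,0), (6,0), (7,0), (8,0), (9,0), (10,0), (11,0)}, so |H| = 12.

12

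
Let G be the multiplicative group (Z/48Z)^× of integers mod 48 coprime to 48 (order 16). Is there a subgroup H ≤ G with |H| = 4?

Yes

4 | 16. A subgroup of order 4 is {1, 11, 25, 35}.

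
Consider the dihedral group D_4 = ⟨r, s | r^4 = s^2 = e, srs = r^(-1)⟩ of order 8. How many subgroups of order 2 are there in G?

5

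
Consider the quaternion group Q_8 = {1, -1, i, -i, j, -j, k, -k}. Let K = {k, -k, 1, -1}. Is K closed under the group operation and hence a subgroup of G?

Yes

|K| = 4 divides |G| = 8, consistent with Lagrange.
K contains the identity, every element's inverse is in K, and K is closed under ·: it is a subgroup.
In fact K = ⟨-k⟩.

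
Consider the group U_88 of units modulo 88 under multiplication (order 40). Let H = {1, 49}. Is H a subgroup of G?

No

49 ∈ H but its inverse 9 ∉ H, so H is not a subgroup.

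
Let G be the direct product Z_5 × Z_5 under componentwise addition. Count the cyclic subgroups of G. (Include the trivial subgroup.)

Each element a generates a cyclic subgroup ⟨a⟩; distinct elements may generate the same one (a cyclic group of order d has φ(d) generators).
Cyclic subgroups by order — order 1: 1; order 5: 6.
Total: 7.

7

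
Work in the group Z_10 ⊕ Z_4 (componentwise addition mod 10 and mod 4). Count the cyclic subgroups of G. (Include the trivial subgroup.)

Each element a generates a cyclic subgroup ⟨a⟩; distinct elements may generate the same one (a cyclic group of order d has φ(d) generators).
Cyclic subgroups by order — order 1: 1; order 2: 3; order 4: 2; order 5: 1; order 10: 3; order 20: 2.
Total: 12.

12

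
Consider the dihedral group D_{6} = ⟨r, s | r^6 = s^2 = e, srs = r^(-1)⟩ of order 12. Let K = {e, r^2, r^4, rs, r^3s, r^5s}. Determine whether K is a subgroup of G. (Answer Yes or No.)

|K| = 6 divides |G| = 12, consistent with Lagrange.
K contains the identity, every element's inverse is in K, and K is closed under ·: it is a subgroup.

Yes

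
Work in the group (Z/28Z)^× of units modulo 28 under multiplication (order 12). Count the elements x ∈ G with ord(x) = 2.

3

The elements of order 2 are: 13, 15, 27.
That's 3.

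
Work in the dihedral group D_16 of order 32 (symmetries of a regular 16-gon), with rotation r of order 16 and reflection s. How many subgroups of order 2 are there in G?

17

|G| = 32 and 2 | 32, so subgroups of order 2 are possible by Lagrange.
The subgroups of order 2 are: {e, r^10s}; {e, r^11s}; {e, r^12s}; {e, r^13s}; … (17 in all).
So G has 17 subgroups of order 2.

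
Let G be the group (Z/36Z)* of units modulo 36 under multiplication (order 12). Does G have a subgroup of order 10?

10 does not divide |G| = 12, so by Lagrange no subgroup of order 10 exists.

No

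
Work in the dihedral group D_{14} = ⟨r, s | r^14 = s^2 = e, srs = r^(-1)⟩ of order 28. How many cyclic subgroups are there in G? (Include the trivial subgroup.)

A cyclic subgroup of order d is generated by each of its φ(d) elements of order d, so the cyclic subgroups of order d number (#elements of order d)/φ(d).
Cyclic subgroups by order — order 1: 1; order 2: 15; order 7: 1; order 14: 1.
Total: 18.

18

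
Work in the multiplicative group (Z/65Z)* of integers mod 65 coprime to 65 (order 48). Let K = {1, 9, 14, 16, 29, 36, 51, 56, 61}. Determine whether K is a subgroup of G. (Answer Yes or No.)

|K| = 9 does not divide |G| = 48, so by Lagrange K is not a subgroup.

No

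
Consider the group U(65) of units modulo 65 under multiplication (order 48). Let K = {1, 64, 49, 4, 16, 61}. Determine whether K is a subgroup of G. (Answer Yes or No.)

Yes

|K| = 6 divides |G| = 48, consistent with Lagrange.
K contains the identity, every element's inverse is in K, and K is closed under ·: it is a subgroup.
In fact K = ⟨49⟩.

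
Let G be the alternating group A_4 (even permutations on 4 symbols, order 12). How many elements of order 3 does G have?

8

The elements of order 3 are: (2 3 4), (2 4 3), (1 2 3), (1 2 4), (1 3 2), (1 3 4), (1 4 2), (1 4 3).
That's 8.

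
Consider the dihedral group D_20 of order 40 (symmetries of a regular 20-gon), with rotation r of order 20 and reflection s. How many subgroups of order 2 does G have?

21

|G| = 40 and 2 | 40, so subgroups of order 2 are possible by Lagrange.
The subgroups of order 2 are: {e, r^10}; {e, r^10s}; {e, r^11s}; {e, r^12s}; … (21 in all).
So G has 21 subgroups of order 2.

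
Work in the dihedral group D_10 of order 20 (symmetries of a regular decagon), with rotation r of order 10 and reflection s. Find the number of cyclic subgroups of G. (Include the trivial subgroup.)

14

Each element a generates a cyclic subgroup ⟨a⟩; distinct elements may generate the same one (a cyclic group of order d has φ(d) generators).
Cyclic subgroups by order — order 1: 1; order 2: 11; order 5: 1; order 10: 1.
Total: 14.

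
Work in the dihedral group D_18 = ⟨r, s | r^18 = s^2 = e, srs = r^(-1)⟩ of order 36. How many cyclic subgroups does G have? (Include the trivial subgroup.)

24

Group the elements of G by the cyclic subgroup they generate; each cyclic subgroup of order d accounts for φ(d) elements.
Cyclic subgroups by order — order 1: 1; order 2: 19; order 3: 1; order 6: 1; order 9: 1; order 18: 1.
Total: 24.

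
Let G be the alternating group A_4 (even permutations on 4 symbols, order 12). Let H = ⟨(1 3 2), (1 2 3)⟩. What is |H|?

3

|⟨(1 3 2)⟩| = 3 and |⟨(1 2 3)⟩| = 3, so |H| is a multiple of lcm(3, 3) = 3 and divides |G| = 12.
Closing under the operation: H = {e, (1 2 3), (1 3 2)}, so |H| = 3.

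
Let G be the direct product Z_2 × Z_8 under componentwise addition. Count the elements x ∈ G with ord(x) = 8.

8

An element (a,b) has order lcm(ord(a), ord(b)); count pairs with lcm equal to 8.
Enumerating gives 8 such elements.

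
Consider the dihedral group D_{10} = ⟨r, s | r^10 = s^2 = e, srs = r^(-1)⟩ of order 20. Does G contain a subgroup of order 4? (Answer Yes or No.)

Yes

4 | 20. A subgroup of order 4 is {e, r^5, r^2s, r^7s}.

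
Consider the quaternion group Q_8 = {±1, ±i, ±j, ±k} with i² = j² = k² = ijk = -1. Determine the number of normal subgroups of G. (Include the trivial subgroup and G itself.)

6

G has 6 subgroups. Checking conjugation-invariance by order — order 1: 1/1 normal; order 2: 1/1 normal; order 4: 3/3 normal; order 8: 1/1 normal.
Total normal subgroups: 6.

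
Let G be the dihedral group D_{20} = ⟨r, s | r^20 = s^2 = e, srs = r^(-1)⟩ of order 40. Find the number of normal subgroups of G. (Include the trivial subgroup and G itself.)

G has 48 subgroups. Checking conjugation-invariance by order — order 1: 1/1 normal; order 2: 1/21 normal; order 4: 1/11 normal; order 5: 1/1 normal; order 8: 0/5 normal; order 10: 1/5 normal; order 20: 3/3 normal; order 40: 1/1 normal.
Total normal subgroups: 9.

9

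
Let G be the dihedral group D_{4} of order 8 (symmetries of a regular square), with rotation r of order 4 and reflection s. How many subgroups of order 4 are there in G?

|G| = 8 and 4 | 8, so subgroups of order 4 are possible by Lagrange.
The subgroups of order 4 are: {e, r, r^2, r^3}; {e, r^2, s, r^2s}; {e, r^2, rs, r^3s}.
So G has 3 subgroups of order 4.

3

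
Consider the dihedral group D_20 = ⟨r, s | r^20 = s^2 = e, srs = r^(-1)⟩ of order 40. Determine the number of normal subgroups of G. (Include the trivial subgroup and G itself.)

9

G has 48 subgroups. Checking conjugation-invariance by order — order 1: 1/1 normal; order 2: 1/21 normal; order 4: 1/11 normal; order 5: 1/1 normal; order 8: 0/5 normal; order 10: 1/5 normal; order 20: 3/3 normal; order 40: 1/1 normal.
Total normal subgroups: 9.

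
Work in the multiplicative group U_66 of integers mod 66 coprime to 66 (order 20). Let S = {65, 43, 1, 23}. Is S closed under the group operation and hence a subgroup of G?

Yes

|S| = 4 divides |G| = 20, consistent with Lagrange.
S contains the identity, every element's inverse is in S, and S is closed under ·: it is a subgroup.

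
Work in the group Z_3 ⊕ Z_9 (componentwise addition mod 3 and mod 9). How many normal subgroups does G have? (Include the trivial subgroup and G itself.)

10

G is abelian, so every subgroup is normal.
G has 10 subgroups in total, hence 10 normal subgroups.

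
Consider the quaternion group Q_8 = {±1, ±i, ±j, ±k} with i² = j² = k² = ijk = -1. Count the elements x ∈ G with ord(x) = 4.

6

The elements of order 4 are: i, -i, j, -j, k, -k.
That's 6.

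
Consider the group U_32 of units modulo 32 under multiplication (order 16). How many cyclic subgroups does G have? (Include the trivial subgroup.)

8

A cyclic subgroup of order d is generated by each of its φ(d) elements of order d, so the cyclic subgroups of order d number (#elements of order d)/φ(d).
Cyclic subgroups by order — order 1: 1; order 2: 3; order 4: 2; order 8: 2.
Total: 8.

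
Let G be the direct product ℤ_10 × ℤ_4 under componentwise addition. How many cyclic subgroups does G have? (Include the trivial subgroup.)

12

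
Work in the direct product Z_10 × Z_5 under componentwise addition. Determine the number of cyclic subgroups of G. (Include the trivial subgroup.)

14

Group the elements of G by the cyclic subgroup they generate; each cyclic subgroup of order d accounts for φ(d) elements.
Cyclic subgroups by order — order 1: 1; order 2: 1; order 5: 6; order 10: 6.
Total: 14.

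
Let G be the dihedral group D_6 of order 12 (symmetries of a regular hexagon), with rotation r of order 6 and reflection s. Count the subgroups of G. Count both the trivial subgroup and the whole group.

|G| = 12, so by Lagrange every subgroup order divides 12. Divisors: 1, 2, 3, 4, 6, 12.
Subgroups by order — order 1: 1; order 2: 7; order 3: 1; order 4: 3; order 6: 3; order 12: 1.
Total: 1 + 7 + 1 + 3 + 3 + 1 = 16.

16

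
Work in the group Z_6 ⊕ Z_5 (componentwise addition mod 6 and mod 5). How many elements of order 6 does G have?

2

An element (a,b) has order lcm(ord(a), ord(b)); count pairs with lcm equal to 6.
Enumerating gives 2 such elements.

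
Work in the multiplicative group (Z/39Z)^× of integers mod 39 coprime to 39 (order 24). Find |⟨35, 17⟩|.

|⟨35⟩| = 6 and |⟨17⟩| = 6, so |H| is a multiple of lcm(6, 6) = 6 and divides |G| = 24.
Closing under the operation: H = {1, 4, 10, 14, 16, 17, 22, 23, 25, 29, 35, 38}, so |H| = 12.

12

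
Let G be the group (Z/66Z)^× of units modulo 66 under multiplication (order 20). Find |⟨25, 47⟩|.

|⟨25⟩| = 5 and |⟨47⟩| = 10, so |H| is a multiple of lcm(5, 10) = 10 and divides |G| = 20.
Closing under the operation: H = {1, 5, 23, 25, 31, 37, 47, 49, 53, 59}, so |H| = 10.

10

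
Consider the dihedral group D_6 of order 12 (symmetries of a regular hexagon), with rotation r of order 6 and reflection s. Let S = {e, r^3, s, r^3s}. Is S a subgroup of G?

Yes

|S| = 4 divides |G| = 12, consistent with Lagrange.
S contains the identity, every element's inverse is in S, and S is closed under ·: it is a subgroup.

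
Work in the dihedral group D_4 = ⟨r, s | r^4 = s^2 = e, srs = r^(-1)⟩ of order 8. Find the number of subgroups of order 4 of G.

|G| = 8 and 4 | 8, so subgroups of order 4 are possible by Lagrange.
The subgroups of order 4 are: {e, r, r^2, r^3}; {e, r^2, s, r^2s}; {e, r^2, rs, r^3s}.
So G has 3 subgroups of order 4.

3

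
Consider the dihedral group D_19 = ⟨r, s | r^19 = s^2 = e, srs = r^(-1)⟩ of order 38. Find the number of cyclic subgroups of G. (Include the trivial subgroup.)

21

Each element a generates a cyclic subgroup ⟨a⟩; distinct elements may generate the same one (a cyclic group of order d has φ(d) generators).
Cyclic subgroups by order — order 1: 1; order 2: 19; order 19: 1.
Total: 21.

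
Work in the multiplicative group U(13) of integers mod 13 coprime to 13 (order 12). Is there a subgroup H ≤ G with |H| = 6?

Yes

6 | 12. A subgroup of order 6 is {1, 3, 4, 9, 10, 12}.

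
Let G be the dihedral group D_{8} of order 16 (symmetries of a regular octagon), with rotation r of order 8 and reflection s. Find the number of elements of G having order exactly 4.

2

The elements of order 4 are: r^2, r^6.
That's 2.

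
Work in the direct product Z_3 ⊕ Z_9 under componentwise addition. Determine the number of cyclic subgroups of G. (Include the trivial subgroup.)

8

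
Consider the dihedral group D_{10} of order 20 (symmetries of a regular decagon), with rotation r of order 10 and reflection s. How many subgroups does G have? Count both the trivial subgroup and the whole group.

22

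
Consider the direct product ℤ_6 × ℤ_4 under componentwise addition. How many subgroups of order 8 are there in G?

|G| = 24 and 8 | 24, so subgroups of order 8 are possible by Lagrange.
The subgroups of order 8 are: {(0,0), (0,1), (0,2), (0,3), (3,0), (3,1), (3,2), (3,3)}.
So G has 1 subgroup of order 8.

1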